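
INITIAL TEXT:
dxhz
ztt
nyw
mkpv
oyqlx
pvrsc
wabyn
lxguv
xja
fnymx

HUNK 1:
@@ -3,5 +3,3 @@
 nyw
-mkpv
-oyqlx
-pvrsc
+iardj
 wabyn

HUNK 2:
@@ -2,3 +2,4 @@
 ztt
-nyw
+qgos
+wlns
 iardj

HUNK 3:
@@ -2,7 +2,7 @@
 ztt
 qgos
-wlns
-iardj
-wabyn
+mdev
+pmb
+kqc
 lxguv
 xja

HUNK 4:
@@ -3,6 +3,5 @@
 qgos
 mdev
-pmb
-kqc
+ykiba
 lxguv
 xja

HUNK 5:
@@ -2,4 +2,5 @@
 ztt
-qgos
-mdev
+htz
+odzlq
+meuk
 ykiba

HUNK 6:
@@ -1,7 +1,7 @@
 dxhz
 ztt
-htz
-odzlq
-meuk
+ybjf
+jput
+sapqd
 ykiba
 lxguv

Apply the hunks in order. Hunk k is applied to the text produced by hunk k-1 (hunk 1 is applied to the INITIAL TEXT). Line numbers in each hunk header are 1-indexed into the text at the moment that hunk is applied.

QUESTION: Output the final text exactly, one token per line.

Hunk 1: at line 3 remove [mkpv,oyqlx,pvrsc] add [iardj] -> 8 lines: dxhz ztt nyw iardj wabyn lxguv xja fnymx
Hunk 2: at line 2 remove [nyw] add [qgos,wlns] -> 9 lines: dxhz ztt qgos wlns iardj wabyn lxguv xja fnymx
Hunk 3: at line 2 remove [wlns,iardj,wabyn] add [mdev,pmb,kqc] -> 9 lines: dxhz ztt qgos mdev pmb kqc lxguv xja fnymx
Hunk 4: at line 3 remove [pmb,kqc] add [ykiba] -> 8 lines: dxhz ztt qgos mdev ykiba lxguv xja fnymx
Hunk 5: at line 2 remove [qgos,mdev] add [htz,odzlq,meuk] -> 9 lines: dxhz ztt htz odzlq meuk ykiba lxguv xja fnymx
Hunk 6: at line 1 remove [htz,odzlq,meuk] add [ybjf,jput,sapqd] -> 9 lines: dxhz ztt ybjf jput sapqd ykiba lxguv xja fnymx

Answer: dxhz
ztt
ybjf
jput
sapqd
ykiba
lxguv
xja
fnymx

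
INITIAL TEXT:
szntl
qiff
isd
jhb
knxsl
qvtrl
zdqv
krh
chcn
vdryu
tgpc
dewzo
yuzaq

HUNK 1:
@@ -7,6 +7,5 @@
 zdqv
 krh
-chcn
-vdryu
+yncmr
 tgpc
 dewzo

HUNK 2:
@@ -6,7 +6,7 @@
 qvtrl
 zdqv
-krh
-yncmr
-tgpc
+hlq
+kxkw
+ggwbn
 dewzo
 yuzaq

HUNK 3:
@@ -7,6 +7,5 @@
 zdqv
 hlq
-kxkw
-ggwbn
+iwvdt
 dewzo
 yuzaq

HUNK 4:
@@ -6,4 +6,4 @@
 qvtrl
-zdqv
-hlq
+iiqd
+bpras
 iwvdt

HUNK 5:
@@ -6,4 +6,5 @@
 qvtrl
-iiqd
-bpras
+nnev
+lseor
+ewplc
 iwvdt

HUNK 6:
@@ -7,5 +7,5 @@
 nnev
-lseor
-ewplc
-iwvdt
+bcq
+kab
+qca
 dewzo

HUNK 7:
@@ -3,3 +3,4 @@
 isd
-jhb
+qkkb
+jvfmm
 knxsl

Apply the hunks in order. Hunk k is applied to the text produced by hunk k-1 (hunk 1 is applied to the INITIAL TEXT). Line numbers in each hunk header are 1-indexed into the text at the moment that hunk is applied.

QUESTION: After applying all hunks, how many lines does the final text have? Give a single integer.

Hunk 1: at line 7 remove [chcn,vdryu] add [yncmr] -> 12 lines: szntl qiff isd jhb knxsl qvtrl zdqv krh yncmr tgpc dewzo yuzaq
Hunk 2: at line 6 remove [krh,yncmr,tgpc] add [hlq,kxkw,ggwbn] -> 12 lines: szntl qiff isd jhb knxsl qvtrl zdqv hlq kxkw ggwbn dewzo yuzaq
Hunk 3: at line 7 remove [kxkw,ggwbn] add [iwvdt] -> 11 lines: szntl qiff isd jhb knxsl qvtrl zdqv hlq iwvdt dewzo yuzaq
Hunk 4: at line 6 remove [zdqv,hlq] add [iiqd,bpras] -> 11 lines: szntl qiff isd jhb knxsl qvtrl iiqd bpras iwvdt dewzo yuzaq
Hunk 5: at line 6 remove [iiqd,bpras] add [nnev,lseor,ewplc] -> 12 lines: szntl qiff isd jhb knxsl qvtrl nnev lseor ewplc iwvdt dewzo yuzaq
Hunk 6: at line 7 remove [lseor,ewplc,iwvdt] add [bcq,kab,qca] -> 12 lines: szntl qiff isd jhb knxsl qvtrl nnev bcq kab qca dewzo yuzaq
Hunk 7: at line 3 remove [jhb] add [qkkb,jvfmm] -> 13 lines: szntl qiff isd qkkb jvfmm knxsl qvtrl nnev bcq kab qca dewzo yuzaq
Final line count: 13

Answer: 13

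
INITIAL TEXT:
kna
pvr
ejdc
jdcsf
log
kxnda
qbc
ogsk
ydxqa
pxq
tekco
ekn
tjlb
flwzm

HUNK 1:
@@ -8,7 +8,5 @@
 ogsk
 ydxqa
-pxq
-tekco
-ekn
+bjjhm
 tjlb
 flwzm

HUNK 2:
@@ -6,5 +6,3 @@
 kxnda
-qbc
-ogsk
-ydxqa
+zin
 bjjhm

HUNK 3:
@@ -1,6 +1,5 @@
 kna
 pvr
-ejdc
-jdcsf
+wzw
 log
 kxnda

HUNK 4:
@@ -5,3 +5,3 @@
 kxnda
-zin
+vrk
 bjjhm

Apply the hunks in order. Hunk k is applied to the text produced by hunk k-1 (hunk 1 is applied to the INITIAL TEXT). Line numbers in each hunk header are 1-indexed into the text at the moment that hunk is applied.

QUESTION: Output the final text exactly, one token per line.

Hunk 1: at line 8 remove [pxq,tekco,ekn] add [bjjhm] -> 12 lines: kna pvr ejdc jdcsf log kxnda qbc ogsk ydxqa bjjhm tjlb flwzm
Hunk 2: at line 6 remove [qbc,ogsk,ydxqa] add [zin] -> 10 lines: kna pvr ejdc jdcsf log kxnda zin bjjhm tjlb flwzm
Hunk 3: at line 1 remove [ejdc,jdcsf] add [wzw] -> 9 lines: kna pvr wzw log kxnda zin bjjhm tjlb flwzm
Hunk 4: at line 5 remove [zin] add [vrk] -> 9 lines: kna pvr wzw log kxnda vrk bjjhm tjlb flwzm

Answer: kna
pvr
wzw
log
kxnda
vrk
bjjhm
tjlb
flwzm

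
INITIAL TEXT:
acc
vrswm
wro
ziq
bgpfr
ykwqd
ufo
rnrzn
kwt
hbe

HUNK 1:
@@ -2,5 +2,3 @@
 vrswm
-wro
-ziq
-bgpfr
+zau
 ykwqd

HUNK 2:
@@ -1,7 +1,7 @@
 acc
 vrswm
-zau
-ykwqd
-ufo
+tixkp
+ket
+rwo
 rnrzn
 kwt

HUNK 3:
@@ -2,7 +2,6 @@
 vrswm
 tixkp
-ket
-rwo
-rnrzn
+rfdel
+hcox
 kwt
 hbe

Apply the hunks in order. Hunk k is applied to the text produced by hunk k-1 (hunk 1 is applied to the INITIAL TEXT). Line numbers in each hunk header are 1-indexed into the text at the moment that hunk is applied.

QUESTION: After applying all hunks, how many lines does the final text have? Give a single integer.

Answer: 7

Derivation:
Hunk 1: at line 2 remove [wro,ziq,bgpfr] add [zau] -> 8 lines: acc vrswm zau ykwqd ufo rnrzn kwt hbe
Hunk 2: at line 1 remove [zau,ykwqd,ufo] add [tixkp,ket,rwo] -> 8 lines: acc vrswm tixkp ket rwo rnrzn kwt hbe
Hunk 3: at line 2 remove [ket,rwo,rnrzn] add [rfdel,hcox] -> 7 lines: acc vrswm tixkp rfdel hcox kwt hbe
Final line count: 7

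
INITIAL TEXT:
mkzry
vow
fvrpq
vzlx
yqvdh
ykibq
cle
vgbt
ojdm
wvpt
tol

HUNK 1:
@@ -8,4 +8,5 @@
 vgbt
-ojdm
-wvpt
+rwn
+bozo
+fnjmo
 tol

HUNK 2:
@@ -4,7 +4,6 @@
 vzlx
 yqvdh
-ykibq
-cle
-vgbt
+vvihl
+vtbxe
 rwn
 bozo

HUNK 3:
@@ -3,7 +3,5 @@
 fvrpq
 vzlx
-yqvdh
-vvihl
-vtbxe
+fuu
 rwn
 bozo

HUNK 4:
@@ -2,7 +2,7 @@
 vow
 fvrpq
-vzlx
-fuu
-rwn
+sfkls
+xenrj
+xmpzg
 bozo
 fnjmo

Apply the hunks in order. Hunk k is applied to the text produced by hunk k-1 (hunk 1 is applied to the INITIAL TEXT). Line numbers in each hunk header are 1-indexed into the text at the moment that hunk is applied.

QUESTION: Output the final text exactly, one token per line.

Answer: mkzry
vow
fvrpq
sfkls
xenrj
xmpzg
bozo
fnjmo
tol

Derivation:
Hunk 1: at line 8 remove [ojdm,wvpt] add [rwn,bozo,fnjmo] -> 12 lines: mkzry vow fvrpq vzlx yqvdh ykibq cle vgbt rwn bozo fnjmo tol
Hunk 2: at line 4 remove [ykibq,cle,vgbt] add [vvihl,vtbxe] -> 11 lines: mkzry vow fvrpq vzlx yqvdh vvihl vtbxe rwn bozo fnjmo tol
Hunk 3: at line 3 remove [yqvdh,vvihl,vtbxe] add [fuu] -> 9 lines: mkzry vow fvrpq vzlx fuu rwn bozo fnjmo tol
Hunk 4: at line 2 remove [vzlx,fuu,rwn] add [sfkls,xenrj,xmpzg] -> 9 lines: mkzry vow fvrpq sfkls xenrj xmpzg bozo fnjmo tol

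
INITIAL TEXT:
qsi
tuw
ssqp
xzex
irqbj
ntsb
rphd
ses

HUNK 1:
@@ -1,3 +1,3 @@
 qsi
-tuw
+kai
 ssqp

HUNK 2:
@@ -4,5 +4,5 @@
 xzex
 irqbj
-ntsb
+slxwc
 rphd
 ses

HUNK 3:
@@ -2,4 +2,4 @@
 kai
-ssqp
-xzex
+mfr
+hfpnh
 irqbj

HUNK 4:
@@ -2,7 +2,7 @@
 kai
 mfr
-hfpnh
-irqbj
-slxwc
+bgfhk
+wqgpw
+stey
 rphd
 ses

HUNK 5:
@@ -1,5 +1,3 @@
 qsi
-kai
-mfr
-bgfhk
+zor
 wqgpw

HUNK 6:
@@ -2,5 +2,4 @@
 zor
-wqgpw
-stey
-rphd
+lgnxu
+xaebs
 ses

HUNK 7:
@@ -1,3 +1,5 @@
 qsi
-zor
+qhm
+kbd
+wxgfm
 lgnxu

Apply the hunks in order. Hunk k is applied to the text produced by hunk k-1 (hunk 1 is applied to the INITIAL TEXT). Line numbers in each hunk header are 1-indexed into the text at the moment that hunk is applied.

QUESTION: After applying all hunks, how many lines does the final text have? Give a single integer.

Answer: 7

Derivation:
Hunk 1: at line 1 remove [tuw] add [kai] -> 8 lines: qsi kai ssqp xzex irqbj ntsb rphd ses
Hunk 2: at line 4 remove [ntsb] add [slxwc] -> 8 lines: qsi kai ssqp xzex irqbj slxwc rphd ses
Hunk 3: at line 2 remove [ssqp,xzex] add [mfr,hfpnh] -> 8 lines: qsi kai mfr hfpnh irqbj slxwc rphd ses
Hunk 4: at line 2 remove [hfpnh,irqbj,slxwc] add [bgfhk,wqgpw,stey] -> 8 lines: qsi kai mfr bgfhk wqgpw stey rphd ses
Hunk 5: at line 1 remove [kai,mfr,bgfhk] add [zor] -> 6 lines: qsi zor wqgpw stey rphd ses
Hunk 6: at line 2 remove [wqgpw,stey,rphd] add [lgnxu,xaebs] -> 5 lines: qsi zor lgnxu xaebs ses
Hunk 7: at line 1 remove [zor] add [qhm,kbd,wxgfm] -> 7 lines: qsi qhm kbd wxgfm lgnxu xaebs ses
Final line count: 7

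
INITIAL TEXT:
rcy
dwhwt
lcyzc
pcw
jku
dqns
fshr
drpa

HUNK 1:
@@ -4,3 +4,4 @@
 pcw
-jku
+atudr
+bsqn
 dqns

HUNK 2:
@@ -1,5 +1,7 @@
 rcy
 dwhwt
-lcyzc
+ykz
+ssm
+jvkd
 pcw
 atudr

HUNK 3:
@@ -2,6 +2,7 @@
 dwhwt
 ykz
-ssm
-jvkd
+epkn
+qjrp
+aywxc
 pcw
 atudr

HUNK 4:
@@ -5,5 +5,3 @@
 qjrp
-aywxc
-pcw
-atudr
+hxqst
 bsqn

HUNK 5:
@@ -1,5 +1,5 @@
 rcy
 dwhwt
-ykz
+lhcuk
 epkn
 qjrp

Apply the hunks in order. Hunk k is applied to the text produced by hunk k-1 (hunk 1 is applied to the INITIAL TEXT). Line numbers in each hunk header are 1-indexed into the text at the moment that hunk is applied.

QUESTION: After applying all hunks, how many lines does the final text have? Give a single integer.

Hunk 1: at line 4 remove [jku] add [atudr,bsqn] -> 9 lines: rcy dwhwt lcyzc pcw atudr bsqn dqns fshr drpa
Hunk 2: at line 1 remove [lcyzc] add [ykz,ssm,jvkd] -> 11 lines: rcy dwhwt ykz ssm jvkd pcw atudr bsqn dqns fshr drpa
Hunk 3: at line 2 remove [ssm,jvkd] add [epkn,qjrp,aywxc] -> 12 lines: rcy dwhwt ykz epkn qjrp aywxc pcw atudr bsqn dqns fshr drpa
Hunk 4: at line 5 remove [aywxc,pcw,atudr] add [hxqst] -> 10 lines: rcy dwhwt ykz epkn qjrp hxqst bsqn dqns fshr drpa
Hunk 5: at line 1 remove [ykz] add [lhcuk] -> 10 lines: rcy dwhwt lhcuk epkn qjrp hxqst bsqn dqns fshr drpa
Final line count: 10

Answer: 10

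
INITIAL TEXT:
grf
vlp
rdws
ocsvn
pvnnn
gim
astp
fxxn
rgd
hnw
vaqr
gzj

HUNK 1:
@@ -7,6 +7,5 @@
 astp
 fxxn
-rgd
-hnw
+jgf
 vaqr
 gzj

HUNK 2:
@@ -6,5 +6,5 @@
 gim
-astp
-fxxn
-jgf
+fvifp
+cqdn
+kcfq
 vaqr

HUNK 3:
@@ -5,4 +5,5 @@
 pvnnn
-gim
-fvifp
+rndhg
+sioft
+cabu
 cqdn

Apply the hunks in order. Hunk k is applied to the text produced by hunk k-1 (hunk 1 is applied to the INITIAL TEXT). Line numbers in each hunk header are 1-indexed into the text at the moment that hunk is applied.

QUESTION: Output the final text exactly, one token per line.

Answer: grf
vlp
rdws
ocsvn
pvnnn
rndhg
sioft
cabu
cqdn
kcfq
vaqr
gzj

Derivation:
Hunk 1: at line 7 remove [rgd,hnw] add [jgf] -> 11 lines: grf vlp rdws ocsvn pvnnn gim astp fxxn jgf vaqr gzj
Hunk 2: at line 6 remove [astp,fxxn,jgf] add [fvifp,cqdn,kcfq] -> 11 lines: grf vlp rdws ocsvn pvnnn gim fvifp cqdn kcfq vaqr gzj
Hunk 3: at line 5 remove [gim,fvifp] add [rndhg,sioft,cabu] -> 12 lines: grf vlp rdws ocsvn pvnnn rndhg sioft cabu cqdn kcfq vaqr gzj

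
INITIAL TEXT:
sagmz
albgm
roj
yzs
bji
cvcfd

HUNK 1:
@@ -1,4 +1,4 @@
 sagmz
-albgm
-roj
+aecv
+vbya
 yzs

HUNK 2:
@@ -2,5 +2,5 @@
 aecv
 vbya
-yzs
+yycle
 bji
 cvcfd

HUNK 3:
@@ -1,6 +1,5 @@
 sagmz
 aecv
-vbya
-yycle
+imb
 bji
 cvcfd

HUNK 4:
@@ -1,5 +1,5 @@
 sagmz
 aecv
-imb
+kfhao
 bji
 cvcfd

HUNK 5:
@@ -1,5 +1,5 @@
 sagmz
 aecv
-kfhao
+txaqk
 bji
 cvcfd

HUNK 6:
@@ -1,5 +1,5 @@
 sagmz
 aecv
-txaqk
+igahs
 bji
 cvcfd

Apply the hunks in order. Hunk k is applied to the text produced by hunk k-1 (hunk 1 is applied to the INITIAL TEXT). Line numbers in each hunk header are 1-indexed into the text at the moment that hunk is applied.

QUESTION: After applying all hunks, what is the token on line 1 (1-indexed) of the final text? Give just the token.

Hunk 1: at line 1 remove [albgm,roj] add [aecv,vbya] -> 6 lines: sagmz aecv vbya yzs bji cvcfd
Hunk 2: at line 2 remove [yzs] add [yycle] -> 6 lines: sagmz aecv vbya yycle bji cvcfd
Hunk 3: at line 1 remove [vbya,yycle] add [imb] -> 5 lines: sagmz aecv imb bji cvcfd
Hunk 4: at line 1 remove [imb] add [kfhao] -> 5 lines: sagmz aecv kfhao bji cvcfd
Hunk 5: at line 1 remove [kfhao] add [txaqk] -> 5 lines: sagmz aecv txaqk bji cvcfd
Hunk 6: at line 1 remove [txaqk] add [igahs] -> 5 lines: sagmz aecv igahs bji cvcfd
Final line 1: sagmz

Answer: sagmz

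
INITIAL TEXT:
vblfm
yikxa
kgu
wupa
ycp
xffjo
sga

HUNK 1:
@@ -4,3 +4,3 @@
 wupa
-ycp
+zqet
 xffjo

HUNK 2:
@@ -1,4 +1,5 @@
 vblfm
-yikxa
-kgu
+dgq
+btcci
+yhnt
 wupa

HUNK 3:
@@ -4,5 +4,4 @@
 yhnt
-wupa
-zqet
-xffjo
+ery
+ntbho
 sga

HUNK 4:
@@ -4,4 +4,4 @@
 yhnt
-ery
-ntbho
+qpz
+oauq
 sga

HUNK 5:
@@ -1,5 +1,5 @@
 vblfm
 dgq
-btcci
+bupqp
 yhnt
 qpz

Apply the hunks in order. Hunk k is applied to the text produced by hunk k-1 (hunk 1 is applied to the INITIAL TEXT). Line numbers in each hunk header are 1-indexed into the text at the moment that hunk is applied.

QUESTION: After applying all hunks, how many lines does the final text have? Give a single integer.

Answer: 7

Derivation:
Hunk 1: at line 4 remove [ycp] add [zqet] -> 7 lines: vblfm yikxa kgu wupa zqet xffjo sga
Hunk 2: at line 1 remove [yikxa,kgu] add [dgq,btcci,yhnt] -> 8 lines: vblfm dgq btcci yhnt wupa zqet xffjo sga
Hunk 3: at line 4 remove [wupa,zqet,xffjo] add [ery,ntbho] -> 7 lines: vblfm dgq btcci yhnt ery ntbho sga
Hunk 4: at line 4 remove [ery,ntbho] add [qpz,oauq] -> 7 lines: vblfm dgq btcci yhnt qpz oauq sga
Hunk 5: at line 1 remove [btcci] add [bupqp] -> 7 lines: vblfm dgq bupqp yhnt qpz oauq sga
Final line count: 7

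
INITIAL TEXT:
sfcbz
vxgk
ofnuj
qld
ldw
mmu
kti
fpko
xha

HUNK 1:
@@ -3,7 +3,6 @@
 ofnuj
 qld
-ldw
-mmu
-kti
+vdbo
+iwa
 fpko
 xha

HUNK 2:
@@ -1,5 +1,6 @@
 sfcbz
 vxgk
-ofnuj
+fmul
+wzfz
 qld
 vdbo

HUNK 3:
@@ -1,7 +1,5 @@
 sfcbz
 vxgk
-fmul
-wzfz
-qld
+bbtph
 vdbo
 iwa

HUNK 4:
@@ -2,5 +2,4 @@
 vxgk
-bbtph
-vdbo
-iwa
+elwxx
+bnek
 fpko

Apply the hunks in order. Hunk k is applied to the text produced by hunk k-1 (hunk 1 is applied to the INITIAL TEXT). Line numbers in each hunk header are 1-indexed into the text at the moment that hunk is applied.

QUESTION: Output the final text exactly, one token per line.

Answer: sfcbz
vxgk
elwxx
bnek
fpko
xha

Derivation:
Hunk 1: at line 3 remove [ldw,mmu,kti] add [vdbo,iwa] -> 8 lines: sfcbz vxgk ofnuj qld vdbo iwa fpko xha
Hunk 2: at line 1 remove [ofnuj] add [fmul,wzfz] -> 9 lines: sfcbz vxgk fmul wzfz qld vdbo iwa fpko xha
Hunk 3: at line 1 remove [fmul,wzfz,qld] add [bbtph] -> 7 lines: sfcbz vxgk bbtph vdbo iwa fpko xha
Hunk 4: at line 2 remove [bbtph,vdbo,iwa] add [elwxx,bnek] -> 6 lines: sfcbz vxgk elwxx bnek fpko xha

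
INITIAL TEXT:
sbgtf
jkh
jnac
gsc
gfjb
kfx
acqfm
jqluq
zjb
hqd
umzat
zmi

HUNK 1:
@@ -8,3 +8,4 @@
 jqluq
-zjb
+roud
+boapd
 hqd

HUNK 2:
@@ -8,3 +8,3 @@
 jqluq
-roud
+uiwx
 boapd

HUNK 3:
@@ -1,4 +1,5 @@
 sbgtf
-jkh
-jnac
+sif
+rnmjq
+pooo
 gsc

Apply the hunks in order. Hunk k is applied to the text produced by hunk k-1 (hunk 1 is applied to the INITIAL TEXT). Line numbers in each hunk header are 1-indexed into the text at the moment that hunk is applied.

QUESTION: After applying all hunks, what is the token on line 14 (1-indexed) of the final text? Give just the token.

Answer: zmi

Derivation:
Hunk 1: at line 8 remove [zjb] add [roud,boapd] -> 13 lines: sbgtf jkh jnac gsc gfjb kfx acqfm jqluq roud boapd hqd umzat zmi
Hunk 2: at line 8 remove [roud] add [uiwx] -> 13 lines: sbgtf jkh jnac gsc gfjb kfx acqfm jqluq uiwx boapd hqd umzat zmi
Hunk 3: at line 1 remove [jkh,jnac] add [sif,rnmjq,pooo] -> 14 lines: sbgtf sif rnmjq pooo gsc gfjb kfx acqfm jqluq uiwx boapd hqd umzat zmi
Final line 14: zmi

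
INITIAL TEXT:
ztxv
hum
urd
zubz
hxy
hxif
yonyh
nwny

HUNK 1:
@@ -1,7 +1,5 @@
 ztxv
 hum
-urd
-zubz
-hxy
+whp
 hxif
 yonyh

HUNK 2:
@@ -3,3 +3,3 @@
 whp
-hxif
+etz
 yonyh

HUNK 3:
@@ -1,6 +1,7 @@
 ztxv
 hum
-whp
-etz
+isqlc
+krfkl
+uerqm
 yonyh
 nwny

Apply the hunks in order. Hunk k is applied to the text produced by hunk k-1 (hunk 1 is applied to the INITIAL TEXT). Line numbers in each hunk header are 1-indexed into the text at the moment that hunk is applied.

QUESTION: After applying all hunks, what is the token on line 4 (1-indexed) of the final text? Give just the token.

Answer: krfkl

Derivation:
Hunk 1: at line 1 remove [urd,zubz,hxy] add [whp] -> 6 lines: ztxv hum whp hxif yonyh nwny
Hunk 2: at line 3 remove [hxif] add [etz] -> 6 lines: ztxv hum whp etz yonyh nwny
Hunk 3: at line 1 remove [whp,etz] add [isqlc,krfkl,uerqm] -> 7 lines: ztxv hum isqlc krfkl uerqm yonyh nwny
Final line 4: krfkl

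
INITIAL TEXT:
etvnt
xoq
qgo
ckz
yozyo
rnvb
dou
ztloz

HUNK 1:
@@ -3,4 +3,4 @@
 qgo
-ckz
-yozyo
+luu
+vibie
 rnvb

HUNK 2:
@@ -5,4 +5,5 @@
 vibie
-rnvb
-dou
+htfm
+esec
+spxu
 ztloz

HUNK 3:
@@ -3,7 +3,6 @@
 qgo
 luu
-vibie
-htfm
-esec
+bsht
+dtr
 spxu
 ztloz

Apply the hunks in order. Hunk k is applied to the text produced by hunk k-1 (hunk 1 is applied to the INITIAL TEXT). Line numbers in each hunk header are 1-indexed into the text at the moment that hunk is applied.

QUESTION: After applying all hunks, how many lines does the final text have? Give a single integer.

Hunk 1: at line 3 remove [ckz,yozyo] add [luu,vibie] -> 8 lines: etvnt xoq qgo luu vibie rnvb dou ztloz
Hunk 2: at line 5 remove [rnvb,dou] add [htfm,esec,spxu] -> 9 lines: etvnt xoq qgo luu vibie htfm esec spxu ztloz
Hunk 3: at line 3 remove [vibie,htfm,esec] add [bsht,dtr] -> 8 lines: etvnt xoq qgo luu bsht dtr spxu ztloz
Final line count: 8

Answer: 8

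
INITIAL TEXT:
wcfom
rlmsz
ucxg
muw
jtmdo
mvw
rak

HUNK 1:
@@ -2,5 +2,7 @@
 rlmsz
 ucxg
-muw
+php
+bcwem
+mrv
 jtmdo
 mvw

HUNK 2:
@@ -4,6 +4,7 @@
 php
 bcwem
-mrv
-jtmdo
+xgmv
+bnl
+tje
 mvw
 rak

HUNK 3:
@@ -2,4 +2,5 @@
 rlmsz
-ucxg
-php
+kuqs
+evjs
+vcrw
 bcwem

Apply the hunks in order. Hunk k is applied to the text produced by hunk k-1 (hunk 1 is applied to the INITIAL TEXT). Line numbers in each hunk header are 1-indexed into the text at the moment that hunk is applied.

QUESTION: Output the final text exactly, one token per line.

Answer: wcfom
rlmsz
kuqs
evjs
vcrw
bcwem
xgmv
bnl
tje
mvw
rak

Derivation:
Hunk 1: at line 2 remove [muw] add [php,bcwem,mrv] -> 9 lines: wcfom rlmsz ucxg php bcwem mrv jtmdo mvw rak
Hunk 2: at line 4 remove [mrv,jtmdo] add [xgmv,bnl,tje] -> 10 lines: wcfom rlmsz ucxg php bcwem xgmv bnl tje mvw rak
Hunk 3: at line 2 remove [ucxg,php] add [kuqs,evjs,vcrw] -> 11 lines: wcfom rlmsz kuqs evjs vcrw bcwem xgmv bnl tje mvw rak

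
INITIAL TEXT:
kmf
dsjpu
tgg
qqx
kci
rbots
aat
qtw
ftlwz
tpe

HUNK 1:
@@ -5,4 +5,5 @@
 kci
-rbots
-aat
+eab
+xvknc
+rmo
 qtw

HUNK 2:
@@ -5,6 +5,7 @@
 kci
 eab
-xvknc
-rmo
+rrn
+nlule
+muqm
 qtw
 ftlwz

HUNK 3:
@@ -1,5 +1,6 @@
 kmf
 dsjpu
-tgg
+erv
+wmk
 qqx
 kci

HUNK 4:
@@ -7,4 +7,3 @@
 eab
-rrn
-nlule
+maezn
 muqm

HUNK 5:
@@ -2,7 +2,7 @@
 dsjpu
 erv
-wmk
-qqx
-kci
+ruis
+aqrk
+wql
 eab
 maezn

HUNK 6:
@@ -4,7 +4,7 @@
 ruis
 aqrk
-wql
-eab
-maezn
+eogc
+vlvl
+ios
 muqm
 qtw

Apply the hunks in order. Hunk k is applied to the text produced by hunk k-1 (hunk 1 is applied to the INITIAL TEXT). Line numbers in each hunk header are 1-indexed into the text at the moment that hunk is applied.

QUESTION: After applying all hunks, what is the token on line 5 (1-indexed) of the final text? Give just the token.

Answer: aqrk

Derivation:
Hunk 1: at line 5 remove [rbots,aat] add [eab,xvknc,rmo] -> 11 lines: kmf dsjpu tgg qqx kci eab xvknc rmo qtw ftlwz tpe
Hunk 2: at line 5 remove [xvknc,rmo] add [rrn,nlule,muqm] -> 12 lines: kmf dsjpu tgg qqx kci eab rrn nlule muqm qtw ftlwz tpe
Hunk 3: at line 1 remove [tgg] add [erv,wmk] -> 13 lines: kmf dsjpu erv wmk qqx kci eab rrn nlule muqm qtw ftlwz tpe
Hunk 4: at line 7 remove [rrn,nlule] add [maezn] -> 12 lines: kmf dsjpu erv wmk qqx kci eab maezn muqm qtw ftlwz tpe
Hunk 5: at line 2 remove [wmk,qqx,kci] add [ruis,aqrk,wql] -> 12 lines: kmf dsjpu erv ruis aqrk wql eab maezn muqm qtw ftlwz tpe
Hunk 6: at line 4 remove [wql,eab,maezn] add [eogc,vlvl,ios] -> 12 lines: kmf dsjpu erv ruis aqrk eogc vlvl ios muqm qtw ftlwz tpe
Final line 5: aqrk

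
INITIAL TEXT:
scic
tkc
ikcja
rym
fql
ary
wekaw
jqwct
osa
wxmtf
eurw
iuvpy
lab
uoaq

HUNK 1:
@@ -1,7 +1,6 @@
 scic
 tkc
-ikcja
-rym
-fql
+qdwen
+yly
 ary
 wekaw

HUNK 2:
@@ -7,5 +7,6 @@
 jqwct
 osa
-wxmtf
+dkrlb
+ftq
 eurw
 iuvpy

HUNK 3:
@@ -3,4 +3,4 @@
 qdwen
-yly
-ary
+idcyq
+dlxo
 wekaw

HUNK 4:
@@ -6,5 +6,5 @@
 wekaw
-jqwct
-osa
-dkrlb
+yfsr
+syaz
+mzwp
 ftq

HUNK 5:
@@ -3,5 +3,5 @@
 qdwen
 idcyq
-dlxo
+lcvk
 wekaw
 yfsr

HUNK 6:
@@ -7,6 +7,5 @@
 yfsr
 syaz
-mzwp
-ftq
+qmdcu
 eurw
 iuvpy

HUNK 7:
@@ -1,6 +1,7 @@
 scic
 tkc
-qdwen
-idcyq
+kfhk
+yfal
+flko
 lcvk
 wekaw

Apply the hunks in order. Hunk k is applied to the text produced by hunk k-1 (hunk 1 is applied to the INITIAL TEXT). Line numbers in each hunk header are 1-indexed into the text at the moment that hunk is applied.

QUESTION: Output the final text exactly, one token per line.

Answer: scic
tkc
kfhk
yfal
flko
lcvk
wekaw
yfsr
syaz
qmdcu
eurw
iuvpy
lab
uoaq

Derivation:
Hunk 1: at line 1 remove [ikcja,rym,fql] add [qdwen,yly] -> 13 lines: scic tkc qdwen yly ary wekaw jqwct osa wxmtf eurw iuvpy lab uoaq
Hunk 2: at line 7 remove [wxmtf] add [dkrlb,ftq] -> 14 lines: scic tkc qdwen yly ary wekaw jqwct osa dkrlb ftq eurw iuvpy lab uoaq
Hunk 3: at line 3 remove [yly,ary] add [idcyq,dlxo] -> 14 lines: scic tkc qdwen idcyq dlxo wekaw jqwct osa dkrlb ftq eurw iuvpy lab uoaq
Hunk 4: at line 6 remove [jqwct,osa,dkrlb] add [yfsr,syaz,mzwp] -> 14 lines: scic tkc qdwen idcyq dlxo wekaw yfsr syaz mzwp ftq eurw iuvpy lab uoaq
Hunk 5: at line 3 remove [dlxo] add [lcvk] -> 14 lines: scic tkc qdwen idcyq lcvk wekaw yfsr syaz mzwp ftq eurw iuvpy lab uoaq
Hunk 6: at line 7 remove [mzwp,ftq] add [qmdcu] -> 13 lines: scic tkc qdwen idcyq lcvk wekaw yfsr syaz qmdcu eurw iuvpy lab uoaq
Hunk 7: at line 1 remove [qdwen,idcyq] add [kfhk,yfal,flko] -> 14 lines: scic tkc kfhk yfal flko lcvk wekaw yfsr syaz qmdcu eurw iuvpy lab uoaq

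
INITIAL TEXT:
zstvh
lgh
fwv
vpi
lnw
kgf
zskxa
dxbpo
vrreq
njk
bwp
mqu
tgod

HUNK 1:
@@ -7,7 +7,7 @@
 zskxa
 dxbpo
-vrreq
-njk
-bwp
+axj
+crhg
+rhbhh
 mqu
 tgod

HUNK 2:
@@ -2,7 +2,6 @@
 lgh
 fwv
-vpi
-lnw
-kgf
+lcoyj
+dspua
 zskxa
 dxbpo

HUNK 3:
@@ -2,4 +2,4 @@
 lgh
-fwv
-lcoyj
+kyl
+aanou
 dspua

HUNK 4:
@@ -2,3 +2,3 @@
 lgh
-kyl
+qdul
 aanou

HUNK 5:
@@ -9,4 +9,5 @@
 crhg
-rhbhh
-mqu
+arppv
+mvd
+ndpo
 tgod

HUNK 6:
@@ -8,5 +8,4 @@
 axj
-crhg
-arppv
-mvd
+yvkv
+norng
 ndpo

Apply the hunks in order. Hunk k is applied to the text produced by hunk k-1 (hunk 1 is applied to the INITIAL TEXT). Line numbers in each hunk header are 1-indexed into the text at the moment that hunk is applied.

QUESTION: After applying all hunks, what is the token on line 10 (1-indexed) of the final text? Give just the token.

Hunk 1: at line 7 remove [vrreq,njk,bwp] add [axj,crhg,rhbhh] -> 13 lines: zstvh lgh fwv vpi lnw kgf zskxa dxbpo axj crhg rhbhh mqu tgod
Hunk 2: at line 2 remove [vpi,lnw,kgf] add [lcoyj,dspua] -> 12 lines: zstvh lgh fwv lcoyj dspua zskxa dxbpo axj crhg rhbhh mqu tgod
Hunk 3: at line 2 remove [fwv,lcoyj] add [kyl,aanou] -> 12 lines: zstvh lgh kyl aanou dspua zskxa dxbpo axj crhg rhbhh mqu tgod
Hunk 4: at line 2 remove [kyl] add [qdul] -> 12 lines: zstvh lgh qdul aanou dspua zskxa dxbpo axj crhg rhbhh mqu tgod
Hunk 5: at line 9 remove [rhbhh,mqu] add [arppv,mvd,ndpo] -> 13 lines: zstvh lgh qdul aanou dspua zskxa dxbpo axj crhg arppv mvd ndpo tgod
Hunk 6: at line 8 remove [crhg,arppv,mvd] add [yvkv,norng] -> 12 lines: zstvh lgh qdul aanou dspua zskxa dxbpo axj yvkv norng ndpo tgod
Final line 10: norng

Answer: norng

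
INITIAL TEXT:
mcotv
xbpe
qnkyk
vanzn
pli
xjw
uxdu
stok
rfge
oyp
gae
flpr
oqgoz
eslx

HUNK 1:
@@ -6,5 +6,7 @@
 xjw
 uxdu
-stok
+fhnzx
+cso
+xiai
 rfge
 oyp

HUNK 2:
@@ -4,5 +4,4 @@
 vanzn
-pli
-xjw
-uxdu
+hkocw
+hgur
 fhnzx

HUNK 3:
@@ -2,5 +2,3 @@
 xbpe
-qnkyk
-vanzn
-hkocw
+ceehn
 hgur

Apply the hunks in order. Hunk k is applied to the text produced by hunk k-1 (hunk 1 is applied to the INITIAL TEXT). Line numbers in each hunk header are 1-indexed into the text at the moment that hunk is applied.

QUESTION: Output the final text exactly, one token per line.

Hunk 1: at line 6 remove [stok] add [fhnzx,cso,xiai] -> 16 lines: mcotv xbpe qnkyk vanzn pli xjw uxdu fhnzx cso xiai rfge oyp gae flpr oqgoz eslx
Hunk 2: at line 4 remove [pli,xjw,uxdu] add [hkocw,hgur] -> 15 lines: mcotv xbpe qnkyk vanzn hkocw hgur fhnzx cso xiai rfge oyp gae flpr oqgoz eslx
Hunk 3: at line 2 remove [qnkyk,vanzn,hkocw] add [ceehn] -> 13 lines: mcotv xbpe ceehn hgur fhnzx cso xiai rfge oyp gae flpr oqgoz eslx

Answer: mcotv
xbpe
ceehn
hgur
fhnzx
cso
xiai
rfge
oyp
gae
flpr
oqgoz
eslx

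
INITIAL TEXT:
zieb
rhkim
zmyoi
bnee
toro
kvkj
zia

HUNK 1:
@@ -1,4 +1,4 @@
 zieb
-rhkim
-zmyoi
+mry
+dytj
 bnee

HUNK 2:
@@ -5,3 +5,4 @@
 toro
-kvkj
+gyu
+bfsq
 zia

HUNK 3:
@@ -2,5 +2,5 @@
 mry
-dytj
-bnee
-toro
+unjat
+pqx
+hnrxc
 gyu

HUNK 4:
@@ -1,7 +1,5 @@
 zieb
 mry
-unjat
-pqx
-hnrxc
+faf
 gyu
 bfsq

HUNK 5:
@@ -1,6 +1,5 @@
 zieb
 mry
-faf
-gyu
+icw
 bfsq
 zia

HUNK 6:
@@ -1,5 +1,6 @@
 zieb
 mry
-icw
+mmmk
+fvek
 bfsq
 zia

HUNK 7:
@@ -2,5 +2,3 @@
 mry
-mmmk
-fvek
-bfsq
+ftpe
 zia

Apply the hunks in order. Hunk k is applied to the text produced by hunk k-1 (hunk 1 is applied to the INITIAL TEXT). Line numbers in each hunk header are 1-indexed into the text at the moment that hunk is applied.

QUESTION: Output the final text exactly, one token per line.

Answer: zieb
mry
ftpe
zia

Derivation:
Hunk 1: at line 1 remove [rhkim,zmyoi] add [mry,dytj] -> 7 lines: zieb mry dytj bnee toro kvkj zia
Hunk 2: at line 5 remove [kvkj] add [gyu,bfsq] -> 8 lines: zieb mry dytj bnee toro gyu bfsq zia
Hunk 3: at line 2 remove [dytj,bnee,toro] add [unjat,pqx,hnrxc] -> 8 lines: zieb mry unjat pqx hnrxc gyu bfsq zia
Hunk 4: at line 1 remove [unjat,pqx,hnrxc] add [faf] -> 6 lines: zieb mry faf gyu bfsq zia
Hunk 5: at line 1 remove [faf,gyu] add [icw] -> 5 lines: zieb mry icw bfsq zia
Hunk 6: at line 1 remove [icw] add [mmmk,fvek] -> 6 lines: zieb mry mmmk fvek bfsq zia
Hunk 7: at line 2 remove [mmmk,fvek,bfsq] add [ftpe] -> 4 lines: zieb mry ftpe zia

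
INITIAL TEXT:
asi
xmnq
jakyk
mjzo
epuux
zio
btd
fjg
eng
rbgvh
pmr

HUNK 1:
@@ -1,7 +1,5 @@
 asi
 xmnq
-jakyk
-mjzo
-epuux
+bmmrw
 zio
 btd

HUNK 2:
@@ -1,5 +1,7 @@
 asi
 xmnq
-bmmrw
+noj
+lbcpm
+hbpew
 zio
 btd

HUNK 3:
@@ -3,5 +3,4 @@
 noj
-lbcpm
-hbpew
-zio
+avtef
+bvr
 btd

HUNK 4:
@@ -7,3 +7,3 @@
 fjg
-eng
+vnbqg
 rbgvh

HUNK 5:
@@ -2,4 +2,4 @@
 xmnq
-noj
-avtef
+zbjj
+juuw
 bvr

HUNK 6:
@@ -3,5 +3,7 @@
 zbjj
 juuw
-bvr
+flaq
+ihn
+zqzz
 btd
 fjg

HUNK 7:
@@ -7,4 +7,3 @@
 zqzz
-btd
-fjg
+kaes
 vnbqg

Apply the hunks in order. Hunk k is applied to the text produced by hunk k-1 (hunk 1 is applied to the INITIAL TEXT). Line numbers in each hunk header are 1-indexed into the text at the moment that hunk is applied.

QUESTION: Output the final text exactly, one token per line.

Answer: asi
xmnq
zbjj
juuw
flaq
ihn
zqzz
kaes
vnbqg
rbgvh
pmr

Derivation:
Hunk 1: at line 1 remove [jakyk,mjzo,epuux] add [bmmrw] -> 9 lines: asi xmnq bmmrw zio btd fjg eng rbgvh pmr
Hunk 2: at line 1 remove [bmmrw] add [noj,lbcpm,hbpew] -> 11 lines: asi xmnq noj lbcpm hbpew zio btd fjg eng rbgvh pmr
Hunk 3: at line 3 remove [lbcpm,hbpew,zio] add [avtef,bvr] -> 10 lines: asi xmnq noj avtef bvr btd fjg eng rbgvh pmr
Hunk 4: at line 7 remove [eng] add [vnbqg] -> 10 lines: asi xmnq noj avtef bvr btd fjg vnbqg rbgvh pmr
Hunk 5: at line 2 remove [noj,avtef] add [zbjj,juuw] -> 10 lines: asi xmnq zbjj juuw bvr btd fjg vnbqg rbgvh pmr
Hunk 6: at line 3 remove [bvr] add [flaq,ihn,zqzz] -> 12 lines: asi xmnq zbjj juuw flaq ihn zqzz btd fjg vnbqg rbgvh pmr
Hunk 7: at line 7 remove [btd,fjg] add [kaes] -> 11 lines: asi xmnq zbjj juuw flaq ihn zqzz kaes vnbqg rbgvh pmr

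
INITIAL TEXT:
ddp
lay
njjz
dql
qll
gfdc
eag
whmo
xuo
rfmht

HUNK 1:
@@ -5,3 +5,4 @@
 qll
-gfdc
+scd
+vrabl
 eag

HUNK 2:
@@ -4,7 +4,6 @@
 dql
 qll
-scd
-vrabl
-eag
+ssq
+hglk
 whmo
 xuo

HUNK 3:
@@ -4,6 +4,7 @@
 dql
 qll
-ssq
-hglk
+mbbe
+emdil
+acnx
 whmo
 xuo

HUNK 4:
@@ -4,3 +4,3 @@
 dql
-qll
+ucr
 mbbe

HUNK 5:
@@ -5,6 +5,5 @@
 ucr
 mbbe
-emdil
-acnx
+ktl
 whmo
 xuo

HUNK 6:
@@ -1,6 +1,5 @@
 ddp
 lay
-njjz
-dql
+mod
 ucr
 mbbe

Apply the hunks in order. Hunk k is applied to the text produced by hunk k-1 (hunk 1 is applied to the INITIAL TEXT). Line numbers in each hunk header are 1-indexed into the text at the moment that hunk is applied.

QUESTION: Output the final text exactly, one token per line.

Answer: ddp
lay
mod
ucr
mbbe
ktl
whmo
xuo
rfmht

Derivation:
Hunk 1: at line 5 remove [gfdc] add [scd,vrabl] -> 11 lines: ddp lay njjz dql qll scd vrabl eag whmo xuo rfmht
Hunk 2: at line 4 remove [scd,vrabl,eag] add [ssq,hglk] -> 10 lines: ddp lay njjz dql qll ssq hglk whmo xuo rfmht
Hunk 3: at line 4 remove [ssq,hglk] add [mbbe,emdil,acnx] -> 11 lines: ddp lay njjz dql qll mbbe emdil acnx whmo xuo rfmht
Hunk 4: at line 4 remove [qll] add [ucr] -> 11 lines: ddp lay njjz dql ucr mbbe emdil acnx whmo xuo rfmht
Hunk 5: at line 5 remove [emdil,acnx] add [ktl] -> 10 lines: ddp lay njjz dql ucr mbbe ktl whmo xuo rfmht
Hunk 6: at line 1 remove [njjz,dql] add [mod] -> 9 lines: ddp lay mod ucr mbbe ktl whmo xuo rfmht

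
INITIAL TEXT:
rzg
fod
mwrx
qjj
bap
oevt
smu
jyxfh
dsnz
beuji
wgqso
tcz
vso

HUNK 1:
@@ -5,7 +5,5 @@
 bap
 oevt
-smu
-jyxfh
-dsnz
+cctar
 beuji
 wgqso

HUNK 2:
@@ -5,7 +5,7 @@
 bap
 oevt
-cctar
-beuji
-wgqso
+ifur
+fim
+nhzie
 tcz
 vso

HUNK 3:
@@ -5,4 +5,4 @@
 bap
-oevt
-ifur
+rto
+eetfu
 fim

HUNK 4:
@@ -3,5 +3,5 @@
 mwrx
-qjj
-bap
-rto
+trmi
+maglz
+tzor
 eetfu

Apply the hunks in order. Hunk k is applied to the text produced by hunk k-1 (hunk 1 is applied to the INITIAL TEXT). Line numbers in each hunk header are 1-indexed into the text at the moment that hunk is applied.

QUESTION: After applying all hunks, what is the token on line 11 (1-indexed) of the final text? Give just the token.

Hunk 1: at line 5 remove [smu,jyxfh,dsnz] add [cctar] -> 11 lines: rzg fod mwrx qjj bap oevt cctar beuji wgqso tcz vso
Hunk 2: at line 5 remove [cctar,beuji,wgqso] add [ifur,fim,nhzie] -> 11 lines: rzg fod mwrx qjj bap oevt ifur fim nhzie tcz vso
Hunk 3: at line 5 remove [oevt,ifur] add [rto,eetfu] -> 11 lines: rzg fod mwrx qjj bap rto eetfu fim nhzie tcz vso
Hunk 4: at line 3 remove [qjj,bap,rto] add [trmi,maglz,tzor] -> 11 lines: rzg fod mwrx trmi maglz tzor eetfu fim nhzie tcz vso
Final line 11: vso

Answer: vso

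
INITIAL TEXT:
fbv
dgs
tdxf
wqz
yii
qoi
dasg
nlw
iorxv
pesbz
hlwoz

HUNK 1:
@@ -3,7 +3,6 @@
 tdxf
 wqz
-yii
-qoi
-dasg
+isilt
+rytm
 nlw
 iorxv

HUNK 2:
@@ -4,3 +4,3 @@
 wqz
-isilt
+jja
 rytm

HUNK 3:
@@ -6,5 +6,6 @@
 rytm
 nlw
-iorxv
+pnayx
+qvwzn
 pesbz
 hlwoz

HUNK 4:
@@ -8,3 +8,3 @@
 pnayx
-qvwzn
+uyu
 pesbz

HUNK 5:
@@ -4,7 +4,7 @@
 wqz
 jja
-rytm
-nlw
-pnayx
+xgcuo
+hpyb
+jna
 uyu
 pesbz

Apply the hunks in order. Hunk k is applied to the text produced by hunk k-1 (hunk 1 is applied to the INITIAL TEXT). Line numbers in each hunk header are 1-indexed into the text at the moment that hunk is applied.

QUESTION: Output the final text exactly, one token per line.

Hunk 1: at line 3 remove [yii,qoi,dasg] add [isilt,rytm] -> 10 lines: fbv dgs tdxf wqz isilt rytm nlw iorxv pesbz hlwoz
Hunk 2: at line 4 remove [isilt] add [jja] -> 10 lines: fbv dgs tdxf wqz jja rytm nlw iorxv pesbz hlwoz
Hunk 3: at line 6 remove [iorxv] add [pnayx,qvwzn] -> 11 lines: fbv dgs tdxf wqz jja rytm nlw pnayx qvwzn pesbz hlwoz
Hunk 4: at line 8 remove [qvwzn] add [uyu] -> 11 lines: fbv dgs tdxf wqz jja rytm nlw pnayx uyu pesbz hlwoz
Hunk 5: at line 4 remove [rytm,nlw,pnayx] add [xgcuo,hpyb,jna] -> 11 lines: fbv dgs tdxf wqz jja xgcuo hpyb jna uyu pesbz hlwoz

Answer: fbv
dgs
tdxf
wqz
jja
xgcuo
hpyb
jna
uyu
pesbz
hlwoz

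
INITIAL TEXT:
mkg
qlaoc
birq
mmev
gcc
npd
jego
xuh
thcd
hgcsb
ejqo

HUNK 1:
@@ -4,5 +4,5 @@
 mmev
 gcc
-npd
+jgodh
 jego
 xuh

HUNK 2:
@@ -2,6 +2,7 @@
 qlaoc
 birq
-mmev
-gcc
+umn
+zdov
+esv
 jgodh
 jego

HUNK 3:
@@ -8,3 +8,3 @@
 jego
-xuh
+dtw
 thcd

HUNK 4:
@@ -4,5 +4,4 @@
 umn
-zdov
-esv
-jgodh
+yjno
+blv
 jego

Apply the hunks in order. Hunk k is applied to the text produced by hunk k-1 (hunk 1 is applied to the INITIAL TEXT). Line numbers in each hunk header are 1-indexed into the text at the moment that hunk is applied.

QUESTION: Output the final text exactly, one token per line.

Hunk 1: at line 4 remove [npd] add [jgodh] -> 11 lines: mkg qlaoc birq mmev gcc jgodh jego xuh thcd hgcsb ejqo
Hunk 2: at line 2 remove [mmev,gcc] add [umn,zdov,esv] -> 12 lines: mkg qlaoc birq umn zdov esv jgodh jego xuh thcd hgcsb ejqo
Hunk 3: at line 8 remove [xuh] add [dtw] -> 12 lines: mkg qlaoc birq umn zdov esv jgodh jego dtw thcd hgcsb ejqo
Hunk 4: at line 4 remove [zdov,esv,jgodh] add [yjno,blv] -> 11 lines: mkg qlaoc birq umn yjno blv jego dtw thcd hgcsb ejqo

Answer: mkg
qlaoc
birq
umn
yjno
blv
jego
dtw
thcd
hgcsb
ejqo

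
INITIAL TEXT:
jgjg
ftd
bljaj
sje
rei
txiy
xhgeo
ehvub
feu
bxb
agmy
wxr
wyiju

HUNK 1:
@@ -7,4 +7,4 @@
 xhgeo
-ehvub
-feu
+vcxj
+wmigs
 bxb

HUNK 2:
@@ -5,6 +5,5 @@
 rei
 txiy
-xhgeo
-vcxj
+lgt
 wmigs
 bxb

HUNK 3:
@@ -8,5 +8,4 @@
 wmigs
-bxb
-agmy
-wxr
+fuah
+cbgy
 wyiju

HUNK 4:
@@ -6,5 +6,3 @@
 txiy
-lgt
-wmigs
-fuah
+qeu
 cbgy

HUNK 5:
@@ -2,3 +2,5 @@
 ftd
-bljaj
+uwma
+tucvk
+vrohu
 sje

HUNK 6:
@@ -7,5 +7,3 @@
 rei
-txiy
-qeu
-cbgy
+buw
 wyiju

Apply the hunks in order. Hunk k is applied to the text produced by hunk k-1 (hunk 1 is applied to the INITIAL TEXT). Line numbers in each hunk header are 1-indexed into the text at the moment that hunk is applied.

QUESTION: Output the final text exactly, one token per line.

Answer: jgjg
ftd
uwma
tucvk
vrohu
sje
rei
buw
wyiju

Derivation:
Hunk 1: at line 7 remove [ehvub,feu] add [vcxj,wmigs] -> 13 lines: jgjg ftd bljaj sje rei txiy xhgeo vcxj wmigs bxb agmy wxr wyiju
Hunk 2: at line 5 remove [xhgeo,vcxj] add [lgt] -> 12 lines: jgjg ftd bljaj sje rei txiy lgt wmigs bxb agmy wxr wyiju
Hunk 3: at line 8 remove [bxb,agmy,wxr] add [fuah,cbgy] -> 11 lines: jgjg ftd bljaj sje rei txiy lgt wmigs fuah cbgy wyiju
Hunk 4: at line 6 remove [lgt,wmigs,fuah] add [qeu] -> 9 lines: jgjg ftd bljaj sje rei txiy qeu cbgy wyiju
Hunk 5: at line 2 remove [bljaj] add [uwma,tucvk,vrohu] -> 11 lines: jgjg ftd uwma tucvk vrohu sje rei txiy qeu cbgy wyiju
Hunk 6: at line 7 remove [txiy,qeu,cbgy] add [buw] -> 9 lines: jgjg ftd uwma tucvk vrohu sje rei buw wyiju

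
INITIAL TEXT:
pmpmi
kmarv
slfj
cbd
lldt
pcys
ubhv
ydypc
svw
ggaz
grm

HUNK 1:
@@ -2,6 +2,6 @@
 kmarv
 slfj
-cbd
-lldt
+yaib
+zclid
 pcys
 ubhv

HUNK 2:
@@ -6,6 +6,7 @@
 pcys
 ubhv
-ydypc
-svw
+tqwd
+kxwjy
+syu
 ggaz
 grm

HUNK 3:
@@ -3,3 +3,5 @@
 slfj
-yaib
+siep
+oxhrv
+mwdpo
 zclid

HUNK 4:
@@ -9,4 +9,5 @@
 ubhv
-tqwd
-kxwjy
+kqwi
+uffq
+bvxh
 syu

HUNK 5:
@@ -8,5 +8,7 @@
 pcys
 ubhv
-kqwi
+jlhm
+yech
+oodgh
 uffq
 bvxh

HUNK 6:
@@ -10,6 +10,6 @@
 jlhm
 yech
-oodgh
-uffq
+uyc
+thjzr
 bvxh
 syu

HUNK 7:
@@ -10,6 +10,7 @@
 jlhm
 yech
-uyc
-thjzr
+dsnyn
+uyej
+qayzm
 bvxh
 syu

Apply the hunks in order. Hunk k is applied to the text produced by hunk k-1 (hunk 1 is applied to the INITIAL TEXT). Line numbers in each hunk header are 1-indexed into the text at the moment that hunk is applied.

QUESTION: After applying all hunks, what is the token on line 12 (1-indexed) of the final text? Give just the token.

Answer: dsnyn

Derivation:
Hunk 1: at line 2 remove [cbd,lldt] add [yaib,zclid] -> 11 lines: pmpmi kmarv slfj yaib zclid pcys ubhv ydypc svw ggaz grm
Hunk 2: at line 6 remove [ydypc,svw] add [tqwd,kxwjy,syu] -> 12 lines: pmpmi kmarv slfj yaib zclid pcys ubhv tqwd kxwjy syu ggaz grm
Hunk 3: at line 3 remove [yaib] add [siep,oxhrv,mwdpo] -> 14 lines: pmpmi kmarv slfj siep oxhrv mwdpo zclid pcys ubhv tqwd kxwjy syu ggaz grm
Hunk 4: at line 9 remove [tqwd,kxwjy] add [kqwi,uffq,bvxh] -> 15 lines: pmpmi kmarv slfj siep oxhrv mwdpo zclid pcys ubhv kqwi uffq bvxh syu ggaz grm
Hunk 5: at line 8 remove [kqwi] add [jlhm,yech,oodgh] -> 17 lines: pmpmi kmarv slfj siep oxhrv mwdpo zclid pcys ubhv jlhm yech oodgh uffq bvxh syu ggaz grm
Hunk 6: at line 10 remove [oodgh,uffq] add [uyc,thjzr] -> 17 lines: pmpmi kmarv slfj siep oxhrv mwdpo zclid pcys ubhv jlhm yech uyc thjzr bvxh syu ggaz grm
Hunk 7: at line 10 remove [uyc,thjzr] add [dsnyn,uyej,qayzm] -> 18 lines: pmpmi kmarv slfj siep oxhrv mwdpo zclid pcys ubhv jlhm yech dsnyn uyej qayzm bvxh syu ggaz grm
Final line 12: dsnyn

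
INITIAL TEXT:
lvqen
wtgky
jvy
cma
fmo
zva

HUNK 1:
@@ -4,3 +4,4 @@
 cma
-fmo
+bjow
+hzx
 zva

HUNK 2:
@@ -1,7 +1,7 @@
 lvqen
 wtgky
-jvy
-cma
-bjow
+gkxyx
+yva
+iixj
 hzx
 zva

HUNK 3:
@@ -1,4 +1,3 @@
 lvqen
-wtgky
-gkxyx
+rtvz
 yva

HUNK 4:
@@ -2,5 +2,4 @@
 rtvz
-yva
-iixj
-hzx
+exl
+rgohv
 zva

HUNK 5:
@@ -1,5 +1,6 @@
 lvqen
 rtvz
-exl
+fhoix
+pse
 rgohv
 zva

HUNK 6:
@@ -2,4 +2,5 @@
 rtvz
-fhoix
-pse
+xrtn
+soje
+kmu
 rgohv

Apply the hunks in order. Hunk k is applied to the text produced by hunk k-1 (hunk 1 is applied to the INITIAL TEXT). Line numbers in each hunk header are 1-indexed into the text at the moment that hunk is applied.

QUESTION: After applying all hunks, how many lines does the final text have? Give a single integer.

Hunk 1: at line 4 remove [fmo] add [bjow,hzx] -> 7 lines: lvqen wtgky jvy cma bjow hzx zva
Hunk 2: at line 1 remove [jvy,cma,bjow] add [gkxyx,yva,iixj] -> 7 lines: lvqen wtgky gkxyx yva iixj hzx zva
Hunk 3: at line 1 remove [wtgky,gkxyx] add [rtvz] -> 6 lines: lvqen rtvz yva iixj hzx zva
Hunk 4: at line 2 remove [yva,iixj,hzx] add [exl,rgohv] -> 5 lines: lvqen rtvz exl rgohv zva
Hunk 5: at line 1 remove [exl] add [fhoix,pse] -> 6 lines: lvqen rtvz fhoix pse rgohv zva
Hunk 6: at line 2 remove [fhoix,pse] add [xrtn,soje,kmu] -> 7 lines: lvqen rtvz xrtn soje kmu rgohv zva
Final line count: 7

Answer: 7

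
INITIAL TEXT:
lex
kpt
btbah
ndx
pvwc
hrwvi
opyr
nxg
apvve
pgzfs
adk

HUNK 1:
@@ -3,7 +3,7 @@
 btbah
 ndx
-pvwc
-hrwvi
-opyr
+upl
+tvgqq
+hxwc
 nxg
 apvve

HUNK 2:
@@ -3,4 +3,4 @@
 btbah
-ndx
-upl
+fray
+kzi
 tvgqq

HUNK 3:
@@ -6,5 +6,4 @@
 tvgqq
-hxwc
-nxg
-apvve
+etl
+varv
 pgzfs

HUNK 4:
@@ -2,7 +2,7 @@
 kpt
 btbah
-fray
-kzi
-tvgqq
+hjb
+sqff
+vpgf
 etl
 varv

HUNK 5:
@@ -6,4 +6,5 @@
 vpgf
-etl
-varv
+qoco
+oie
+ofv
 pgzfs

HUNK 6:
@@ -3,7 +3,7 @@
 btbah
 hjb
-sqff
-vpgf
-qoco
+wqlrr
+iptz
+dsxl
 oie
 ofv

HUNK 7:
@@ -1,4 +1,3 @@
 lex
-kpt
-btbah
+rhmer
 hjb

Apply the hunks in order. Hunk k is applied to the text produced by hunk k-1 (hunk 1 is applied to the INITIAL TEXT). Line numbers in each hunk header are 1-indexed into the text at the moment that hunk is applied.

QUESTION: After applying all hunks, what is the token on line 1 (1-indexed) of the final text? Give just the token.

Hunk 1: at line 3 remove [pvwc,hrwvi,opyr] add [upl,tvgqq,hxwc] -> 11 lines: lex kpt btbah ndx upl tvgqq hxwc nxg apvve pgzfs adk
Hunk 2: at line 3 remove [ndx,upl] add [fray,kzi] -> 11 lines: lex kpt btbah fray kzi tvgqq hxwc nxg apvve pgzfs adk
Hunk 3: at line 6 remove [hxwc,nxg,apvve] add [etl,varv] -> 10 lines: lex kpt btbah fray kzi tvgqq etl varv pgzfs adk
Hunk 4: at line 2 remove [fray,kzi,tvgqq] add [hjb,sqff,vpgf] -> 10 lines: lex kpt btbah hjb sqff vpgf etl varv pgzfs adk
Hunk 5: at line 6 remove [etl,varv] add [qoco,oie,ofv] -> 11 lines: lex kpt btbah hjb sqff vpgf qoco oie ofv pgzfs adk
Hunk 6: at line 3 remove [sqff,vpgf,qoco] add [wqlrr,iptz,dsxl] -> 11 lines: lex kpt btbah hjb wqlrr iptz dsxl oie ofv pgzfs adk
Hunk 7: at line 1 remove [kpt,btbah] add [rhmer] -> 10 lines: lex rhmer hjb wqlrr iptz dsxl oie ofv pgzfs adk
Final line 1: lex

Answer: lex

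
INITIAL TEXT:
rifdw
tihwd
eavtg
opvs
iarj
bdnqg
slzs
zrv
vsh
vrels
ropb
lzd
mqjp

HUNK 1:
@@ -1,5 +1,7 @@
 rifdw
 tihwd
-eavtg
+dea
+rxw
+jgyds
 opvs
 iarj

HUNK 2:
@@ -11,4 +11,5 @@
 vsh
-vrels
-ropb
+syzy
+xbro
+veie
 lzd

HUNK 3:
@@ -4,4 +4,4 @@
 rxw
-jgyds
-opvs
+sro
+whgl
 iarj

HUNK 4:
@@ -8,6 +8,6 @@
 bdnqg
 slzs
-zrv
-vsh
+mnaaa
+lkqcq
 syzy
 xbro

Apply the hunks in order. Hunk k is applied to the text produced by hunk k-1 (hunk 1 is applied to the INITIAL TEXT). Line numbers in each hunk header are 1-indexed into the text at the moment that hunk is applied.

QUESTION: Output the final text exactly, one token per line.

Hunk 1: at line 1 remove [eavtg] add [dea,rxw,jgyds] -> 15 lines: rifdw tihwd dea rxw jgyds opvs iarj bdnqg slzs zrv vsh vrels ropb lzd mqjp
Hunk 2: at line 11 remove [vrels,ropb] add [syzy,xbro,veie] -> 16 lines: rifdw tihwd dea rxw jgyds opvs iarj bdnqg slzs zrv vsh syzy xbro veie lzd mqjp
Hunk 3: at line 4 remove [jgyds,opvs] add [sro,whgl] -> 16 lines: rifdw tihwd dea rxw sro whgl iarj bdnqg slzs zrv vsh syzy xbro veie lzd mqjp
Hunk 4: at line 8 remove [zrv,vsh] add [mnaaa,lkqcq] -> 16 lines: rifdw tihwd dea rxw sro whgl iarj bdnqg slzs mnaaa lkqcq syzy xbro veie lzd mqjp

Answer: rifdw
tihwd
dea
rxw
sro
whgl
iarj
bdnqg
slzs
mnaaa
lkqcq
syzy
xbro
veie
lzd
mqjp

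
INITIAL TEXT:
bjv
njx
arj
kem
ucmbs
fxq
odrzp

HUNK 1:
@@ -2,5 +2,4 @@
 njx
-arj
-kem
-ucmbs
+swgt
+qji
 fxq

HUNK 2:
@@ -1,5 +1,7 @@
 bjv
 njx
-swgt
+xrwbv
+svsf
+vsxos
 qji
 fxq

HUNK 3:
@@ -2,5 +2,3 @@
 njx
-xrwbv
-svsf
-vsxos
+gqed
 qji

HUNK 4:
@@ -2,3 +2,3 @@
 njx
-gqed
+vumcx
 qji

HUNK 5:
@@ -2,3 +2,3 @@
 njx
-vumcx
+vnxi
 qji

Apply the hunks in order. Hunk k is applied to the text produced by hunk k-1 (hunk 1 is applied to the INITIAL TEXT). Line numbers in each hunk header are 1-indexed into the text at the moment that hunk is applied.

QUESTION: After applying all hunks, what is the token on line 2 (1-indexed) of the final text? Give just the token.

Answer: njx

Derivation:
Hunk 1: at line 2 remove [arj,kem,ucmbs] add [swgt,qji] -> 6 lines: bjv njx swgt qji fxq odrzp
Hunk 2: at line 1 remove [swgt] add [xrwbv,svsf,vsxos] -> 8 lines: bjv njx xrwbv svsf vsxos qji fxq odrzp
Hunk 3: at line 2 remove [xrwbv,svsf,vsxos] add [gqed] -> 6 lines: bjv njx gqed qji fxq odrzp
Hunk 4: at line 2 remove [gqed] add [vumcx] -> 6 lines: bjv njx vumcx qji fxq odrzp
Hunk 5: at line 2 remove [vumcx] add [vnxi] -> 6 lines: bjv njx vnxi qji fxq odrzp
Final line 2: njx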